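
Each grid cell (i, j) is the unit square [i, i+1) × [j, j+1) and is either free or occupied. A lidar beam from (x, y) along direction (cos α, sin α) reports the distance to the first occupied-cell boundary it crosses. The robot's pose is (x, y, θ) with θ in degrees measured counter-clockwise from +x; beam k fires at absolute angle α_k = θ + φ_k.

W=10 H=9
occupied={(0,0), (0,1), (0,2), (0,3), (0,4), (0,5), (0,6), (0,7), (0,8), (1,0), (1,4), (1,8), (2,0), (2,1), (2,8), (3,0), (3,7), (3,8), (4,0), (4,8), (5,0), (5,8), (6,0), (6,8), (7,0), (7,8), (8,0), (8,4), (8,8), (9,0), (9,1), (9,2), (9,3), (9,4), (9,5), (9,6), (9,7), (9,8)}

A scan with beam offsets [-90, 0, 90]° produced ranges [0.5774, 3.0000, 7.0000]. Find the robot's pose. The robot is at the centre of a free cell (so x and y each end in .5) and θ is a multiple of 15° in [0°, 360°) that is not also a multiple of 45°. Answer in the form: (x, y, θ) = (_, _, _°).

(x, y, θ) = (2.5, 4.5, 240°)

Candidates: 52 free-cell centres × 16 headings = 832 poses. Raycast each; keep the one whose scan matches to 4 dp.
  (2.5, 2.5, 210°): beam 1 = 1.7321 ≠ 0.5774 ✗
  (4.5, 5.5, 210°): beam 1 = 1.7321 ≠ 0.5774 ✗
  (7.5, 7.5, 120°): beam 1 = 1.0000 ≠ 0.5774 ✗
  (2.5, 6.5, 210°): beam 1 = 1.7321 ≠ 0.5774 ✗
  …
  (2.5, 4.5, 240°): r_1=0.5774, r_2=3.0000, r_3=7.0000 — all match ✓
No second candidate reproduces the full scan.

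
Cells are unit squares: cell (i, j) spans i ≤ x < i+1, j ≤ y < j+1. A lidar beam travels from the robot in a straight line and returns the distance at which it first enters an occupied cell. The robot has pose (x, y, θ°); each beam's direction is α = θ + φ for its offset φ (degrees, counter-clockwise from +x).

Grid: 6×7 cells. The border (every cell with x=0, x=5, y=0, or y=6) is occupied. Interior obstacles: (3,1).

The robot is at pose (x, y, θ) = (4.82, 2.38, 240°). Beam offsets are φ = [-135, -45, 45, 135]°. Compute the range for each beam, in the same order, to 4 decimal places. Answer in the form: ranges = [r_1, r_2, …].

ranges = [3.7477, 1.4682, 0.6955, 0.1863]

beam 1: φ=-135°, α=105°
  direction (-0.2588, 0.9659); cell (4,2); t to first gridline: x 3.1682, y 0.6419 (then +3.8637 / +1.0353)
    (4,3) via y @ 0.6419
    (4,4) via y @ 1.6771
    (4,5) via y @ 2.7124
    (3,5) via x @ 3.1682
    (3,6) via y @ 3.7477  # hit
  → r_1 = 3.7477
beam 2: φ=-45°, α=195°
  direction (-0.9659, -0.2588); cell (4,2); t to first gridline: x 0.8489, y 1.4682 (then +1.0353 / +3.8637)
    (3,2) via x @ 0.8489
    (3,1) via y @ 1.4682  # hit
  → r_2 = 1.4682
beam 3: φ=45°, α=285°
  direction (0.2588, -0.9659); cell (4,2); t to first gridline: x 0.6955, y 0.3934 (then +3.8637 / +1.0353)
    (4,1) via y @ 0.3934
    (5,1) via x @ 0.6955  # hit
  → r_3 = 0.6955
beam 4: φ=135°, α=15°
  direction (0.9659, 0.2588); cell (4,2); t to first gridline: x 0.1863, y 2.3955 (then +1.0353 / +3.8637)
    (5,2) via x @ 0.1863  # hit
  → r_4 = 0.1863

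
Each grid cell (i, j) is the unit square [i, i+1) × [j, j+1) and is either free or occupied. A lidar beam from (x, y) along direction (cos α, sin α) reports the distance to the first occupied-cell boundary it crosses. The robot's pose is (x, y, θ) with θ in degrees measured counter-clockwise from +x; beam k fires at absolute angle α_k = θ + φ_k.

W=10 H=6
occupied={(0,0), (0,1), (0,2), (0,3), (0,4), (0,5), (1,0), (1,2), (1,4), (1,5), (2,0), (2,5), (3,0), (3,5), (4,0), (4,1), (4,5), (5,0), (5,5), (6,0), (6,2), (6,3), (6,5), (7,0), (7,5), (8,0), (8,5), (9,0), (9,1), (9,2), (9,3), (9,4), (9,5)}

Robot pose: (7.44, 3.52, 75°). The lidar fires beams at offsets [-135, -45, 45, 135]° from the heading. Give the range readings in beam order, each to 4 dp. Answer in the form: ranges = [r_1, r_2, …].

beam 1: φ=-135°, α=300°
  dir = (cos 300°, sin 300°) = (0.5000, -0.8660); from cell (7,3)
  next x-line at t=1.1200, next y-line at t=0.6004; Δt_x=2.0000, Δt_y=1.1547
    y: enter (7,2) at t=0.6004
    x: enter (8,2) at t=1.1200
    y: enter (8,1) at t=1.7551
    y: enter (8,0) at t=2.9098 ← occupied
  → r_1 = 2.9098
beam 2: φ=-45°, α=30°
  dir = (cos 30°, sin 30°) = (0.8660, 0.5000); from cell (7,3)
  next x-line at t=0.6466, next y-line at t=0.9600; Δt_x=1.1547, Δt_y=2.0000
    x: enter (8,3) at t=0.6466
    y: enter (8,4) at t=0.9600
    x: enter (9,4) at t=1.8013 ← occupied
  → r_2 = 1.8013
beam 3: φ=45°, α=120°
  dir = (cos 120°, sin 120°) = (-0.5000, 0.8660); from cell (7,3)
  next x-line at t=0.8800, next y-line at t=0.5543; Δt_x=2.0000, Δt_y=1.1547
    y: enter (7,4) at t=0.5543
    x: enter (6,4) at t=0.8800
    y: enter (6,5) at t=1.7090 ← occupied
  → r_3 = 1.7090
beam 4: φ=135°, α=210°
  dir = (cos 210°, sin 210°) = (-0.8660, -0.5000); from cell (7,3)
  next x-line at t=0.5081, next y-line at t=1.0400; Δt_x=1.1547, Δt_y=2.0000
    x: enter (6,3) at t=0.5081 ← occupied
  → r_4 = 0.5081

ranges = [2.9098, 1.8013, 1.7090, 0.5081]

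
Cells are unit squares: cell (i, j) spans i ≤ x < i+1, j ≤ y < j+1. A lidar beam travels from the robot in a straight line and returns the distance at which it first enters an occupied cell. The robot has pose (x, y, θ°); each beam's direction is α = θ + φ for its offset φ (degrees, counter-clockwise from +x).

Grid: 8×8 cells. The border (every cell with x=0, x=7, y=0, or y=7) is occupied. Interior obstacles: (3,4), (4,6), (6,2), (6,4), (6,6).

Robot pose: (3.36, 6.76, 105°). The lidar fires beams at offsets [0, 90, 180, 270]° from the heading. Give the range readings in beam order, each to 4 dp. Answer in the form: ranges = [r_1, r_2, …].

beam 1: φ=0°, α=105°
  dir = (cos 105°, sin 105°) = (-0.2588, 0.9659); from cell (3,6)
  next x-line at t=1.3909, next y-line at t=0.2485; Δt_x=3.8637, Δt_y=1.0353
    y: enter (3,7) at t=0.2485 ← occupied
  → r_1 = 0.2485
beam 2: φ=90°, α=195°
  dir = (cos 195°, sin 195°) = (-0.9659, -0.2588); from cell (3,6)
  next x-line at t=0.3727, next y-line at t=2.9364; Δt_x=1.0353, Δt_y=3.8637
    x: enter (2,6) at t=0.3727
    x: enter (1,6) at t=1.4080
    x: enter (0,6) at t=2.4433 ← occupied
  → r_2 = 2.4433
beam 3: φ=180°, α=285°
  dir = (cos 285°, sin 285°) = (0.2588, -0.9659); from cell (3,6)
  next x-line at t=2.4728, next y-line at t=0.7868; Δt_x=3.8637, Δt_y=1.0353
    y: enter (3,5) at t=0.7868
    y: enter (3,4) at t=1.8221 ← occupied
  → r_3 = 1.8221
beam 4: φ=270°, α=15°
  dir = (cos 15°, sin 15°) = (0.9659, 0.2588); from cell (3,6)
  next x-line at t=0.6626, next y-line at t=0.9273; Δt_x=1.0353, Δt_y=3.8637
    x: enter (4,6) at t=0.6626 ← occupied
  → r_4 = 0.6626

ranges = [0.2485, 2.4433, 1.8221, 0.6626]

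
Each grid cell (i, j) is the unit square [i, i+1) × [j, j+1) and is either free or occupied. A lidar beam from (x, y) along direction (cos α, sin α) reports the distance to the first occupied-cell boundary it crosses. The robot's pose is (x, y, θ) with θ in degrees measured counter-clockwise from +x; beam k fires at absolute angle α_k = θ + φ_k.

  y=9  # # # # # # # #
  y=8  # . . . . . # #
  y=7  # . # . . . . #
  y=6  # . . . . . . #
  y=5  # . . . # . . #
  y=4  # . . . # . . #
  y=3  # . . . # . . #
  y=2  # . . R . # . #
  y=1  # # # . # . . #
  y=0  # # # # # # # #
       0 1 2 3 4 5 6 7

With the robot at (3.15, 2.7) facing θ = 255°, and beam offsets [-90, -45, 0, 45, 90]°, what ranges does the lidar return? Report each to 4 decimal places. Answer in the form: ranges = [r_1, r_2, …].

beam 1: φ=-90°, α=165°
  dir = (cos 165°, sin 165°) = (-0.9659, 0.2588); from cell (3,2)
  next x-line at t=0.1553, next y-line at t=1.1591; Δt_x=1.0353, Δt_y=3.8637
    x: enter (2,2) at t=0.1553
    y: enter (2,3) at t=1.1591
    x: enter (1,3) at t=1.1906
    x: enter (0,3) at t=2.2258 ← occupied
  → r_1 = 2.2258
beam 2: φ=-45°, α=210°
  dir = (cos 210°, sin 210°) = (-0.8660, -0.5000); from cell (3,2)
  next x-line at t=0.1732, next y-line at t=1.4000; Δt_x=1.1547, Δt_y=2.0000
    x: enter (2,2) at t=0.1732
    x: enter (1,2) at t=1.3279
    y: enter (1,1) at t=1.4000 ← occupied
  → r_2 = 1.4000
beam 3: φ=0°, α=255°
  dir = (cos 255°, sin 255°) = (-0.2588, -0.9659); from cell (3,2)
  next x-line at t=0.5796, next y-line at t=0.7247; Δt_x=3.8637, Δt_y=1.0353
    x: enter (2,2) at t=0.5796
    y: enter (2,1) at t=0.7247 ← occupied
  → r_3 = 0.7247
beam 4: φ=45°, α=300°
  dir = (cos 300°, sin 300°) = (0.5000, -0.8660); from cell (3,2)
  next x-line at t=1.7000, next y-line at t=0.8083; Δt_x=2.0000, Δt_y=1.1547
    y: enter (3,1) at t=0.8083
    x: enter (4,1) at t=1.7000 ← occupied
  → r_4 = 1.7000
beam 5: φ=90°, α=345°
  dir = (cos 345°, sin 345°) = (0.9659, -0.2588); from cell (3,2)
  next x-line at t=0.8800, next y-line at t=2.7046; Δt_x=1.0353, Δt_y=3.8637
    x: enter (4,2) at t=0.8800
    x: enter (5,2) at t=1.9153 ← occupied
  → r_5 = 1.9153

ranges = [2.2258, 1.4000, 0.7247, 1.7000, 1.9153]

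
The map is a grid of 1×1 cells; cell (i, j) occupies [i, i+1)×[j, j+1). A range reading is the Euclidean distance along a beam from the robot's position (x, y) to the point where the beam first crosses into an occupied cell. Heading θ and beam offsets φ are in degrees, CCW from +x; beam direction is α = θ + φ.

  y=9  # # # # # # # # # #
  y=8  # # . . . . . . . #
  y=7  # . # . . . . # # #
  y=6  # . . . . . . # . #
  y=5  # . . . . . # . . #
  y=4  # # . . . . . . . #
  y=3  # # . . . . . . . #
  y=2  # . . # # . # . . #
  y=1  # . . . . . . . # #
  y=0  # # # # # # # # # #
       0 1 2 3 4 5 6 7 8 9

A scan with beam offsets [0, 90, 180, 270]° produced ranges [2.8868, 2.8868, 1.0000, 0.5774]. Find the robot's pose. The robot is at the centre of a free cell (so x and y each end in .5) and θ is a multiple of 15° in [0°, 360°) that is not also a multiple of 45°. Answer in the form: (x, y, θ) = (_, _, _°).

(x, y, θ) = (5.5, 8.5, 210°)

Enumerate (i+0.5, j+0.5, θ) over the 52 free cells and 16 admissible headings. For each, cast all 4 beams and compare to the given ranges.
  (6.5, 3.5, 150°): beam 1 = 6.3509 ≠ 2.8868 ✗
  (3.5, 5.5, 75°): beam 1 = 3.6235 ≠ 2.8868 ✗
  (4.5, 5.5, 300°): beam 1 = 3.0000 ≠ 2.8868 ✗
  (2.5, 6.5, 15°): beam 1 = 4.6587 ≠ 2.8868 ✗
  …
  (5.5, 8.5, 210°): r_1=2.8868, r_2=2.8868, r_3=1.0000, r_4=0.5774 — all match ✓
No second candidate reproduces the full scan.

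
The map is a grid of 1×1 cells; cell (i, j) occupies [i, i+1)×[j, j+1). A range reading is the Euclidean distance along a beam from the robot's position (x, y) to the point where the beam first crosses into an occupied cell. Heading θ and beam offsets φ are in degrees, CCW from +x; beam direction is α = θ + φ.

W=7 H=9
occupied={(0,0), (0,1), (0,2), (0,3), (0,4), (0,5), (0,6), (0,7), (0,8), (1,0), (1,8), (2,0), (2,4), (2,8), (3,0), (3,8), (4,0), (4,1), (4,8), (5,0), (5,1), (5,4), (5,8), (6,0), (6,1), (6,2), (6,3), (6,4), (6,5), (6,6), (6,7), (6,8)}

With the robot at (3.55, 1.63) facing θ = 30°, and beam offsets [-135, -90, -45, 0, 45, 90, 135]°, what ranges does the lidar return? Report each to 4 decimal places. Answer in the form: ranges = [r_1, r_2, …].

beam 1: φ=-135°, α=255°
  dir = (cos 255°, sin 255°) = (-0.2588, -0.9659); from cell (3,1)
  next x-line at t=2.1250, next y-line at t=0.6522; Δt_x=3.8637, Δt_y=1.0353
    y: enter (3,0) at t=0.6522 ← occupied
  → r_1 = 0.6522
beam 2: φ=-90°, α=300°
  dir = (cos 300°, sin 300°) = (0.5000, -0.8660); from cell (3,1)
  next x-line at t=0.9000, next y-line at t=0.7275; Δt_x=2.0000, Δt_y=1.1547
    y: enter (3,0) at t=0.7275 ← occupied
  → r_2 = 0.7275
beam 3: φ=-45°, α=345°
  dir = (cos 345°, sin 345°) = (0.9659, -0.2588); from cell (3,1)
  next x-line at t=0.4659, next y-line at t=2.4341; Δt_x=1.0353, Δt_y=3.8637
    x: enter (4,1) at t=0.4659 ← occupied
  → r_3 = 0.4659
beam 4: φ=0°, α=30°
  dir = (cos 30°, sin 30°) = (0.8660, 0.5000); from cell (3,1)
  next x-line at t=0.5196, next y-line at t=0.7400; Δt_x=1.1547, Δt_y=2.0000
    x: enter (4,1) at t=0.5196 ← occupied
  → r_4 = 0.5196
beam 5: φ=45°, α=75°
  dir = (cos 75°, sin 75°) = (0.2588, 0.9659); from cell (3,1)
  next x-line at t=1.7387, next y-line at t=0.3831; Δt_x=3.8637, Δt_y=1.0353
    y: enter (3,2) at t=0.3831
    y: enter (3,3) at t=1.4183
    x: enter (4,3) at t=1.7387
    y: enter (4,4) at t=2.4536
    y: enter (4,5) at t=3.4889
    y: enter (4,6) at t=4.5242
    y: enter (4,7) at t=5.5594
    x: enter (5,7) at t=5.6024
    y: enter (5,8) at t=6.5947 ← occupied
  → r_5 = 6.5947
beam 6: φ=90°, α=120°
  dir = (cos 120°, sin 120°) = (-0.5000, 0.8660); from cell (3,1)
  next x-line at t=1.1000, next y-line at t=0.4272; Δt_x=2.0000, Δt_y=1.1547
    y: enter (3,2) at t=0.4272
    x: enter (2,2) at t=1.1000
    y: enter (2,3) at t=1.5819
    y: enter (2,4) at t=2.7366 ← occupied
  → r_6 = 2.7366
beam 7: φ=135°, α=165°
  dir = (cos 165°, sin 165°) = (-0.9659, 0.2588); from cell (3,1)
  next x-line at t=0.5694, next y-line at t=1.4296; Δt_x=1.0353, Δt_y=3.8637
    x: enter (2,1) at t=0.5694
    y: enter (2,2) at t=1.4296
    x: enter (1,2) at t=1.6047
    x: enter (0,2) at t=2.6400 ← occupied
  → r_7 = 2.6400

ranges = [0.6522, 0.7275, 0.4659, 0.5196, 6.5947, 2.7366, 2.6400]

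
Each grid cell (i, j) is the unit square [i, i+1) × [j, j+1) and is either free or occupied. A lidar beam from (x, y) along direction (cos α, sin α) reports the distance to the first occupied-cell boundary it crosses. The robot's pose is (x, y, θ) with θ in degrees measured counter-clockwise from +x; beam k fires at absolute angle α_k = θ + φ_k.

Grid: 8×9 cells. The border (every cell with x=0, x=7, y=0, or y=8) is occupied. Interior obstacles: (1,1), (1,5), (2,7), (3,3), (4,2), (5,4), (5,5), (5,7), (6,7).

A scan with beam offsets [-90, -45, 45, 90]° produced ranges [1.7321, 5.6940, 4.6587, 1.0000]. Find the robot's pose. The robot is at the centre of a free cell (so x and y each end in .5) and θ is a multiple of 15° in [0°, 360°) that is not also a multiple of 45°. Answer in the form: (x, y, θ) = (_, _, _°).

The pose lattice has 33·16 = 528 candidates. Test each by forward raycasting.
  (2.5, 2.5, 15°): beam 1 = 1.5529 ≠ 1.7321 ✗
  (6.5, 5.5, 120°): beam 1 = 0.5774 ≠ 1.7321 ✗
  (3.5, 4.5, 165°): beam 1 = 3.6235 ≠ 1.7321 ✗
  …
  (5.5, 1.5, 120°): r_1=1.7321, r_2=5.6940, r_3=4.6587, r_4=1.0000 — all match ✓
Unique over the lattice → pose = (5.5, 1.5, 120°).

(x, y, θ) = (5.5, 1.5, 120°)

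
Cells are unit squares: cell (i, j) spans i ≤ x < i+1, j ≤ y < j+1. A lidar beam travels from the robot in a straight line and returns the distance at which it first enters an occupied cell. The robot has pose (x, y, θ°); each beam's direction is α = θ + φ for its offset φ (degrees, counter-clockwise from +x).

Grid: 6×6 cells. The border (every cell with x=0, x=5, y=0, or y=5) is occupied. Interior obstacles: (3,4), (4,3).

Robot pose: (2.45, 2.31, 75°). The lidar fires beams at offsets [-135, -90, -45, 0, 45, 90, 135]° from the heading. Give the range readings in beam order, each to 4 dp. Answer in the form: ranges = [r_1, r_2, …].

ranges = [1.5127, 2.6400, 1.7898, 2.1250, 2.9000, 1.5012, 1.6743]

beam 1: φ=-135°, α=300°
  cosα=0.5000 sinα=-0.8660 | (2,2) | tMaxX 1.1000 tMaxY 0.3580 | tΔX 2.0000 tΔY 1.1547
    t=0.3580 [y] (2,1)
    t=1.1000 [x] (3,1)
    t=1.5127 [y] (3,0) — stop
  → r_1 = 1.5127
beam 2: φ=-90°, α=345°
  cosα=0.9659 sinα=-0.2588 | (2,2) | tMaxX 0.5694 tMaxY 1.1977 | tΔX 1.0353 tΔY 3.8637
    t=0.5694 [x] (3,2)
    t=1.1977 [y] (3,1)
    t=1.6047 [x] (4,1)
    t=2.6400 [x] (5,1) — stop
  → r_2 = 2.6400
beam 3: φ=-45°, α=30°
  cosα=0.8660 sinα=0.5000 | (2,2) | tMaxX 0.6351 tMaxY 1.3800 | tΔX 1.1547 tΔY 2.0000
    t=0.6351 [x] (3,2)
    t=1.3800 [y] (3,3)
    t=1.7898 [x] (4,3) — stop
  → r_3 = 1.7898
beam 4: φ=0°, α=75°
  cosα=0.2588 sinα=0.9659 | (2,2) | tMaxX 2.1250 tMaxY 0.7143 | tΔX 3.8637 tΔY 1.0353
    t=0.7143 [y] (2,3)
    t=1.7496 [y] (2,4)
    t=2.1250 [x] (3,4) — stop
  → r_4 = 2.1250
beam 5: φ=45°, α=120°
  cosα=-0.5000 sinα=0.8660 | (2,2) | tMaxX 0.9000 tMaxY 0.7967 | tΔX 2.0000 tΔY 1.1547
    t=0.7967 [y] (2,3)
    t=0.9000 [x] (1,3)
    t=1.9514 [y] (1,4)
    t=2.9000 [x] (0,4) — stop
  → r_5 = 2.9000
beam 6: φ=90°, α=165°
  cosα=-0.9659 sinα=0.2588 | (2,2) | tMaxX 0.4659 tMaxY 2.6660 | tΔX 1.0353 tΔY 3.8637
    t=0.4659 [x] (1,2)
    t=1.5012 [x] (0,2) — stop
  → r_6 = 1.5012
beam 7: φ=135°, α=210°
  cosα=-0.8660 sinα=-0.5000 | (2,2) | tMaxX 0.5196 tMaxY 0.6200 | tΔX 1.1547 tΔY 2.0000
    t=0.5196 [x] (1,2)
    t=0.6200 [y] (1,1)
    t=1.6743 [x] (0,1) — stop
  → r_7 = 1.6743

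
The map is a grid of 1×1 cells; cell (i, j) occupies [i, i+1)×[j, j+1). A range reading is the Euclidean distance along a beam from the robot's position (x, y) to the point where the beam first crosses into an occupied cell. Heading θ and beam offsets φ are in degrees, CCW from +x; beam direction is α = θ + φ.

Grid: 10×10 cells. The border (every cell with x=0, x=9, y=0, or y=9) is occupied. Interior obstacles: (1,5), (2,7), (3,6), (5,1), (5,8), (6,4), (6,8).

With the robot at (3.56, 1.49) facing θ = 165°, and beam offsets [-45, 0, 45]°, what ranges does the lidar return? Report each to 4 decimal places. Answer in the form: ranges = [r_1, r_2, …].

beam 1: φ=-45°, α=120°
  direction (-0.5000, 0.8660); cell (3,1); t to first gridline: x 1.1200, y 0.5889 (then +2.0000 / +1.1547)
    (3,2) via y @ 0.5889
    (2,2) via x @ 1.1200
    (2,3) via y @ 1.7436
    (2,4) via y @ 2.8983
    (1,4) via x @ 3.1200
    (1,5) via y @ 4.0530  # hit
  → r_1 = 4.0530
beam 2: φ=0°, α=165°
  direction (-0.9659, 0.2588); cell (3,1); t to first gridline: x 0.5798, y 1.9705 (then +1.0353 / +3.8637)
    (2,1) via x @ 0.5798
    (1,1) via x @ 1.6150
    (1,2) via y @ 1.9705
    (0,2) via x @ 2.6503  # hit
  → r_2 = 2.6503
beam 3: φ=45°, α=210°
  direction (-0.8660, -0.5000); cell (3,1); t to first gridline: x 0.6466, y 0.9800 (then +1.1547 / +2.0000)
    (2,1) via x @ 0.6466
    (2,0) via y @ 0.9800  # hit
  → r_3 = 0.9800

ranges = [4.0530, 2.6503, 0.9800]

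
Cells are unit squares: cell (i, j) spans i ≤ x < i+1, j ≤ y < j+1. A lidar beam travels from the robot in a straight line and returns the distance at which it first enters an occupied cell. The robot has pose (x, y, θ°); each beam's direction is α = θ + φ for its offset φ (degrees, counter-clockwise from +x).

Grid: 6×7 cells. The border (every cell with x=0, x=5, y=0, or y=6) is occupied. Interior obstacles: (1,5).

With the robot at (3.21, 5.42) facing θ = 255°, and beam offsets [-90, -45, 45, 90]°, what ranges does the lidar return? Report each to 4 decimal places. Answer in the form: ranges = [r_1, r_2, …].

ranges = [1.2527, 2.5519, 3.5800, 1.8531]

beam 1: φ=-90°, α=165°
  dir = (cos 165°, sin 165°) = (-0.9659, 0.2588); from cell (3,5)
  next x-line at t=0.2174, next y-line at t=2.2409; Δt_x=1.0353, Δt_y=3.8637
    x: enter (2,5) at t=0.2174
    x: enter (1,5) at t=1.2527 ← occupied
  → r_1 = 1.2527
beam 2: φ=-45°, α=210°
  dir = (cos 210°, sin 210°) = (-0.8660, -0.5000); from cell (3,5)
  next x-line at t=0.2425, next y-line at t=0.8400; Δt_x=1.1547, Δt_y=2.0000
    x: enter (2,5) at t=0.2425
    y: enter (2,4) at t=0.8400
    x: enter (1,4) at t=1.3972
    x: enter (0,4) at t=2.5519 ← occupied
  → r_2 = 2.5519
beam 3: φ=45°, α=300°
  dir = (cos 300°, sin 300°) = (0.5000, -0.8660); from cell (3,5)
  next x-line at t=1.5800, next y-line at t=0.4850; Δt_x=2.0000, Δt_y=1.1547
    y: enter (3,4) at t=0.4850
    x: enter (4,4) at t=1.5800
    y: enter (4,3) at t=1.6397
    y: enter (4,2) at t=2.7944
    x: enter (5,2) at t=3.5800 ← occupied
  → r_3 = 3.5800
beam 4: φ=90°, α=345°
  dir = (cos 345°, sin 345°) = (0.9659, -0.2588); from cell (3,5)
  next x-line at t=0.8179, next y-line at t=1.6228; Δt_x=1.0353, Δt_y=3.8637
    x: enter (4,5) at t=0.8179
    y: enter (4,4) at t=1.6228
    x: enter (5,4) at t=1.8531 ← occupied
  → r_4 = 1.8531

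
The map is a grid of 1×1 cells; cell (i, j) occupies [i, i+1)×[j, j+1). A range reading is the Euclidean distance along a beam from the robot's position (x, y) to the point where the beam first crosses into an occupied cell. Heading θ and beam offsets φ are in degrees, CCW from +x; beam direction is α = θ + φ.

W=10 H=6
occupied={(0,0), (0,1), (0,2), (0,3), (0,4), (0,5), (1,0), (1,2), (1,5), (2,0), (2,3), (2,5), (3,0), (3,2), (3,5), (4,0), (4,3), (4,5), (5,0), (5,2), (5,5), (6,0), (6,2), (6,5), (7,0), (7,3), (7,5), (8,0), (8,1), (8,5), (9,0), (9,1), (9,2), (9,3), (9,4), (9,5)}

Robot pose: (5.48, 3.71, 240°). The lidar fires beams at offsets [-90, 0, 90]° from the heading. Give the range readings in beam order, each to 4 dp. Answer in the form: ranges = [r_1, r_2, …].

ranges = [0.5543, 0.8198, 1.4200]

beam 1: φ=-90°, α=150°
  d=(-0.8660,0.5000)  start (5,3)  tX=0.5543 tY=0.5800  stride 1/|dx|=1.1547 1/|dy|=2.0000
    cross x-line → (4,3), t=0.5543 (wall)
  → r_1 = 0.5543
beam 2: φ=0°, α=240°
  d=(-0.5000,-0.8660)  start (5,3)  tX=0.9600 tY=0.8198  stride 1/|dx|=2.0000 1/|dy|=1.1547
    cross y-line → (5,2), t=0.8198 (wall)
  → r_2 = 0.8198
beam 3: φ=90°, α=330°
  d=(0.8660,-0.5000)  start (5,3)  tX=0.6004 tY=1.4200  stride 1/|dx|=1.1547 1/|dy|=2.0000
    cross x-line → (6,3), t=0.6004
    cross y-line → (6,2), t=1.4200 (wall)
  → r_3 = 1.4200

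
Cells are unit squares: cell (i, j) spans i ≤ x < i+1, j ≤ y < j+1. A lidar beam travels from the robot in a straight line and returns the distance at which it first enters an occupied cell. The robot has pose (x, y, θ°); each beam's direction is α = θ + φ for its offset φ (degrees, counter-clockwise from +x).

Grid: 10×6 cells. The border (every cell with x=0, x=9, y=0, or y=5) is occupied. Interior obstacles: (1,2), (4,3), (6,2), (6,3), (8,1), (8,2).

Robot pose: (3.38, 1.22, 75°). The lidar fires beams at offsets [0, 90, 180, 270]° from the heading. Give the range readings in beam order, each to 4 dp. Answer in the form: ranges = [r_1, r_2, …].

ranges = [2.3955, 2.4640, 0.2278, 0.8500]

beam 1: φ=0°, α=75°
  cosα=0.2588 sinα=0.9659 | (3,1) | tMaxX 2.3955 tMaxY 0.8075 | tΔX 3.8637 tΔY 1.0353
    t=0.8075 [y] (3,2)
    t=1.8428 [y] (3,3)
    t=2.3955 [x] (4,3) — stop
  → r_1 = 2.3955
beam 2: φ=90°, α=165°
  cosα=-0.9659 sinα=0.2588 | (3,1) | tMaxX 0.3934 tMaxY 3.0137 | tΔX 1.0353 tΔY 3.8637
    t=0.3934 [x] (2,1)
    t=1.4287 [x] (1,1)
    t=2.4640 [x] (0,1) — stop
  → r_2 = 2.4640
beam 3: φ=180°, α=255°
  cosα=-0.2588 sinα=-0.9659 | (3,1) | tMaxX 1.4682 tMaxY 0.2278 | tΔX 3.8637 tΔY 1.0353
    t=0.2278 [y] (3,0) — stop
  → r_3 = 0.2278
beam 4: φ=270°, α=345°
  cosα=0.9659 sinα=-0.2588 | (3,1) | tMaxX 0.6419 tMaxY 0.8500 | tΔX 1.0353 tΔY 3.8637
    t=0.6419 [x] (4,1)
    t=0.8500 [y] (4,0) — stop
  → r_4 = 0.8500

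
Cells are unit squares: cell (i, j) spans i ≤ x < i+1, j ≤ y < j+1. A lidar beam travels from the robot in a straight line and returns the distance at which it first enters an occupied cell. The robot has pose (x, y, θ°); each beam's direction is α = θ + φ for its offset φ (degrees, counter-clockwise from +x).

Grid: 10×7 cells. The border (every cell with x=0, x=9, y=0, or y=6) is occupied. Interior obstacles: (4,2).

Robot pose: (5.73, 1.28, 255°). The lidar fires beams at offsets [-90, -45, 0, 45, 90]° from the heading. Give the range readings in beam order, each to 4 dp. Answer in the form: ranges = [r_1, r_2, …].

ranges = [4.8969, 0.5600, 0.2899, 0.3233, 1.0818]

beam 1: φ=-90°, α=165°
  dir = (cos 165°, sin 165°) = (-0.9659, 0.2588); from cell (5,1)
  next x-line at t=0.7558, next y-line at t=2.7819; Δt_x=1.0353, Δt_y=3.8637
    x: enter (4,1) at t=0.7558
    x: enter (3,1) at t=1.7910
    y: enter (3,2) at t=2.7819
    x: enter (2,2) at t=2.8263
    x: enter (1,2) at t=3.8616
    x: enter (0,2) at t=4.8969 ← occupied
  → r_1 = 4.8969
beam 2: φ=-45°, α=210°
  dir = (cos 210°, sin 210°) = (-0.8660, -0.5000); from cell (5,1)
  next x-line at t=0.8429, next y-line at t=0.5600; Δt_x=1.1547, Δt_y=2.0000
    y: enter (5,0) at t=0.5600 ← occupied
  → r_2 = 0.5600
beam 3: φ=0°, α=255°
  dir = (cos 255°, sin 255°) = (-0.2588, -0.9659); from cell (5,1)
  next x-line at t=2.8205, next y-line at t=0.2899; Δt_x=3.8637, Δt_y=1.0353
    y: enter (5,0) at t=0.2899 ← occupied
  → r_3 = 0.2899
beam 4: φ=45°, α=300°
  dir = (cos 300°, sin 300°) = (0.5000, -0.8660); from cell (5,1)
  next x-line at t=0.5400, next y-line at t=0.3233; Δt_x=2.0000, Δt_y=1.1547
    y: enter (5,0) at t=0.3233 ← occupied
  → r_4 = 0.3233
beam 5: φ=90°, α=345°
  dir = (cos 345°, sin 345°) = (0.9659, -0.2588); from cell (5,1)
  next x-line at t=0.2795, next y-line at t=1.0818; Δt_x=1.0353, Δt_y=3.8637
    x: enter (6,1) at t=0.2795
    y: enter (6,0) at t=1.0818 ← occupied
  → r_5 = 1.0818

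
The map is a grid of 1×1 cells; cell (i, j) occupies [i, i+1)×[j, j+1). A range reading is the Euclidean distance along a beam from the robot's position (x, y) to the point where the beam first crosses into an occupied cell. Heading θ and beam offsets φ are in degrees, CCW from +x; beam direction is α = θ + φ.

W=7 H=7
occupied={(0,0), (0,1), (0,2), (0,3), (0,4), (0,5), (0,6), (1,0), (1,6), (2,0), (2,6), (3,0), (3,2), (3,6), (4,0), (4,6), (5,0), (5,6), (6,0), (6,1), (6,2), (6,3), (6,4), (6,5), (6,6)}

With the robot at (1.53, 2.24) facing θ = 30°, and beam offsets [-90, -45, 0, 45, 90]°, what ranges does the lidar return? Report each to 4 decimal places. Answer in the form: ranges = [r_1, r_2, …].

ranges = [1.4318, 4.6277, 5.1615, 3.8926, 1.0600]

beam 1: φ=-90°, α=300°
  cosα=0.5000 sinα=-0.8660 | (1,2) | tMaxX 0.9400 tMaxY 0.2771 | tΔX 2.0000 tΔY 1.1547
    t=0.2771 [y] (1,1)
    t=0.9400 [x] (2,1)
    t=1.4318 [y] (2,0) — stop
  → r_1 = 1.4318
beam 2: φ=-45°, α=345°
  cosα=0.9659 sinα=-0.2588 | (1,2) | tMaxX 0.4866 tMaxY 0.9273 | tΔX 1.0353 tΔY 3.8637
    t=0.4866 [x] (2,2)
    t=0.9273 [y] (2,1)
    t=1.5219 [x] (3,1)
    t=2.5571 [x] (4,1)
    t=3.5924 [x] (5,1)
    t=4.6277 [x] (6,1) — stop
  → r_2 = 4.6277
beam 3: φ=0°, α=30°
  cosα=0.8660 sinα=0.5000 | (1,2) | tMaxX 0.5427 tMaxY 1.5200 | tΔX 1.1547 tΔY 2.0000
    t=0.5427 [x] (2,2)
    t=1.5200 [y] (2,3)
    t=1.6974 [x] (3,3)
    t=2.8521 [x] (4,3)
    t=3.5200 [y] (4,4)
    t=4.0068 [x] (5,4)
    t=5.1615 [x] (6,4) — stop
  → r_3 = 5.1615
beam 4: φ=45°, α=75°
  cosα=0.2588 sinα=0.9659 | (1,2) | tMaxX 1.8159 tMaxY 0.7868 | tΔX 3.8637 tΔY 1.0353
    t=0.7868 [y] (1,3)
    t=1.8159 [x] (2,3)
    t=1.8221 [y] (2,4)
    t=2.8574 [y] (2,5)
    t=3.8926 [y] (2,6) — stop
  → r_4 = 3.8926
beam 5: φ=90°, α=120°
  cosα=-0.5000 sinα=0.8660 | (1,2) | tMaxX 1.0600 tMaxY 0.8776 | tΔX 2.0000 tΔY 1.1547
    t=0.8776 [y] (1,3)
    t=1.0600 [x] (0,3) — stop
  → r_5 = 1.0600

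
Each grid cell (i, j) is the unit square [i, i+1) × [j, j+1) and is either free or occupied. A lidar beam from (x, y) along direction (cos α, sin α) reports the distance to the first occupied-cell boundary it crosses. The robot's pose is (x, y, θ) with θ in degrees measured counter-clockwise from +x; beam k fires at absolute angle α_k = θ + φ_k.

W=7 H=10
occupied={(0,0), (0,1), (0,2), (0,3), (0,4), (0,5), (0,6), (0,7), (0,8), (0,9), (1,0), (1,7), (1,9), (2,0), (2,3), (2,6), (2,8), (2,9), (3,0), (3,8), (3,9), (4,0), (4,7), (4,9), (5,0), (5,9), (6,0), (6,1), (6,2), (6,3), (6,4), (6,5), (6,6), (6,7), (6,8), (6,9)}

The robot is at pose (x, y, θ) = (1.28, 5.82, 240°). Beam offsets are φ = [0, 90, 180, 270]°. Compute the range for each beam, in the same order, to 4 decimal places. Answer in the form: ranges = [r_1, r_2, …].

beam 1: φ=0°, α=240°
  d=(-0.5000,-0.8660)  start (1,5)  tX=0.5600 tY=0.9469  stride 1/|dx|=2.0000 1/|dy|=1.1547
    cross x-line → (0,5), t=0.5600 (wall)
  → r_1 = 0.5600
beam 2: φ=90°, α=330°
  d=(0.8660,-0.5000)  start (1,5)  tX=0.8314 tY=1.6400  stride 1/|dx|=1.1547 1/|dy|=2.0000
    cross x-line → (2,5), t=0.8314
    cross y-line → (2,4), t=1.6400
    cross x-line → (3,4), t=1.9861
    cross x-line → (4,4), t=3.1408
    cross y-line → (4,3), t=3.6400
    cross x-line → (5,3), t=4.2955
    cross x-line → (6,3), t=5.4502 (wall)
  → r_2 = 5.4502
beam 3: φ=180°, α=60°
  d=(0.5000,0.8660)  start (1,5)  tX=1.4400 tY=0.2078  stride 1/|dx|=2.0000 1/|dy|=1.1547
    cross y-line → (1,6), t=0.2078
    cross y-line → (1,7), t=1.3625 (wall)
  → r_3 = 1.3625
beam 4: φ=270°, α=150°
  d=(-0.8660,0.5000)  start (1,5)  tX=0.3233 tY=0.3600  stride 1/|dx|=1.1547 1/|dy|=2.0000
    cross x-line → (0,5), t=0.3233 (wall)
  → r_4 = 0.3233

ranges = [0.5600, 5.4502, 1.3625, 0.3233]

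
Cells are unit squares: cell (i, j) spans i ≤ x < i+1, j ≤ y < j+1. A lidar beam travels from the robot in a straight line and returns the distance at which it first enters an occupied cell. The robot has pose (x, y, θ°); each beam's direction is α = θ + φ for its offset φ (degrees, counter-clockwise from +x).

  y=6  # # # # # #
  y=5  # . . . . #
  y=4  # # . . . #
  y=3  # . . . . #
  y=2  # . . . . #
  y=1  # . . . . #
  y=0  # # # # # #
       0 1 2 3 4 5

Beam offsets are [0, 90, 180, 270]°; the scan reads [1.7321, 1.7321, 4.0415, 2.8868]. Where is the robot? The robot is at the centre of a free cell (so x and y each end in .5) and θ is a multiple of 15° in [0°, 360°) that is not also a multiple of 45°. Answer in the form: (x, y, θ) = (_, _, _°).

The pose lattice has 19·16 = 304 candidates. Test each by forward raycasting.
  (3.5, 5.5, 330°): beam 2 = 0.5774 ≠ 1.7321 ✗
  (3.5, 4.5, 240°): beam 1 = 4.0415 ≠ 1.7321 ✗
  (3.5, 3.5, 60°): beam 1 = 2.8868 ≠ 1.7321 ✗
  (1.5, 3.5, 210°): beam 1 = 0.5774 ≠ 1.7321 ✗
  …
  (3.5, 2.5, 300°): r_1=1.7321, r_2=1.7321, r_3=4.0415, r_4=2.8868 — all match ✓
No second candidate reproduces the full scan.

(x, y, θ) = (3.5, 2.5, 300°)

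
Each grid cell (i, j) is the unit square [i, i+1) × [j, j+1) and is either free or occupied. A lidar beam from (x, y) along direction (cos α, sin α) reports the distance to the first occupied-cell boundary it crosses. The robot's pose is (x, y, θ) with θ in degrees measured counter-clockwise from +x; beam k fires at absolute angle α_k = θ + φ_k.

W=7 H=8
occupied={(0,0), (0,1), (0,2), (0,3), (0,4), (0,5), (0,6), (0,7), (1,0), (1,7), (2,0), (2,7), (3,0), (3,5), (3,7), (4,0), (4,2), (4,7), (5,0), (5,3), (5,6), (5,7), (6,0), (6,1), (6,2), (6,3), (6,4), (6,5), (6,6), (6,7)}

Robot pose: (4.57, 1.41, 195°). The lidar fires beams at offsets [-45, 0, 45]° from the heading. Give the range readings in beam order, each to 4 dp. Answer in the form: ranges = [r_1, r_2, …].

ranges = [4.1223, 1.5841, 0.4734]

beam 1: φ=-45°, α=150°
  dir = (cos 150°, sin 150°) = (-0.8660, 0.5000); from cell (4,1)
  next x-line at t=0.6582, next y-line at t=1.1800; Δt_x=1.1547, Δt_y=2.0000
    x: enter (3,1) at t=0.6582
    y: enter (3,2) at t=1.1800
    x: enter (2,2) at t=1.8129
    x: enter (1,2) at t=2.9676
    y: enter (1,3) at t=3.1800
    x: enter (0,3) at t=4.1223 ← occupied
  → r_1 = 4.1223
beam 2: φ=0°, α=195°
  dir = (cos 195°, sin 195°) = (-0.9659, -0.2588); from cell (4,1)
  next x-line at t=0.5901, next y-line at t=1.5841; Δt_x=1.0353, Δt_y=3.8637
    x: enter (3,1) at t=0.5901
    y: enter (3,0) at t=1.5841 ← occupied
  → r_2 = 1.5841
beam 3: φ=45°, α=240°
  dir = (cos 240°, sin 240°) = (-0.5000, -0.8660); from cell (4,1)
  next x-line at t=1.1400, next y-line at t=0.4734; Δt_x=2.0000, Δt_y=1.1547
    y: enter (4,0) at t=0.4734 ← occupied
  → r_3 = 0.4734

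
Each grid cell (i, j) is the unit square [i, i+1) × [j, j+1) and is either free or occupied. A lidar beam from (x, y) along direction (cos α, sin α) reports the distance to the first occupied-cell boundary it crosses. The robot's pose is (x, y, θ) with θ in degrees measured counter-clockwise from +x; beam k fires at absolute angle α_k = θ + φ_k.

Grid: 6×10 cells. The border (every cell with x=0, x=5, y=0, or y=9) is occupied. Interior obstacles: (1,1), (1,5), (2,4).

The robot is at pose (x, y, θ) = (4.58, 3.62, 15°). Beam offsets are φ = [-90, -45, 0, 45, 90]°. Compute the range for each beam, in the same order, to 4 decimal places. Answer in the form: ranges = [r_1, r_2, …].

ranges = [1.6228, 0.4850, 0.4348, 0.8400, 5.5698]

beam 1: φ=-90°, α=285°
  dir = (cos 285°, sin 285°) = (0.2588, -0.9659); from cell (4,3)
  next x-line at t=1.6228, next y-line at t=0.6419; Δt_x=3.8637, Δt_y=1.0353
    y: enter (4,2) at t=0.6419
    x: enter (5,2) at t=1.6228 ← occupied
  → r_1 = 1.6228
beam 2: φ=-45°, α=330°
  dir = (cos 330°, sin 330°) = (0.8660, -0.5000); from cell (4,3)
  next x-line at t=0.4850, next y-line at t=1.2400; Δt_x=1.1547, Δt_y=2.0000
    x: enter (5,3) at t=0.4850 ← occupied
  → r_2 = 0.4850
beam 3: φ=0°, α=15°
  dir = (cos 15°, sin 15°) = (0.9659, 0.2588); from cell (4,3)
  next x-line at t=0.4348, next y-line at t=1.4682; Δt_x=1.0353, Δt_y=3.8637
    x: enter (5,3) at t=0.4348 ← occupied
  → r_3 = 0.4348
beam 4: φ=45°, α=60°
  dir = (cos 60°, sin 60°) = (0.5000, 0.8660); from cell (4,3)
  next x-line at t=0.8400, next y-line at t=0.4388; Δt_x=2.0000, Δt_y=1.1547
    y: enter (4,4) at t=0.4388
    x: enter (5,4) at t=0.8400 ← occupied
  → r_4 = 0.8400
beam 5: φ=90°, α=105°
  dir = (cos 105°, sin 105°) = (-0.2588, 0.9659); from cell (4,3)
  next x-line at t=2.2409, next y-line at t=0.3934; Δt_x=3.8637, Δt_y=1.0353
    y: enter (4,4) at t=0.3934
    y: enter (4,5) at t=1.4287
    x: enter (3,5) at t=2.2409
    y: enter (3,6) at t=2.4640
    y: enter (3,7) at t=3.4992
    y: enter (3,8) at t=4.5345
    y: enter (3,9) at t=5.5698 ← occupied
  → r_5 = 5.5698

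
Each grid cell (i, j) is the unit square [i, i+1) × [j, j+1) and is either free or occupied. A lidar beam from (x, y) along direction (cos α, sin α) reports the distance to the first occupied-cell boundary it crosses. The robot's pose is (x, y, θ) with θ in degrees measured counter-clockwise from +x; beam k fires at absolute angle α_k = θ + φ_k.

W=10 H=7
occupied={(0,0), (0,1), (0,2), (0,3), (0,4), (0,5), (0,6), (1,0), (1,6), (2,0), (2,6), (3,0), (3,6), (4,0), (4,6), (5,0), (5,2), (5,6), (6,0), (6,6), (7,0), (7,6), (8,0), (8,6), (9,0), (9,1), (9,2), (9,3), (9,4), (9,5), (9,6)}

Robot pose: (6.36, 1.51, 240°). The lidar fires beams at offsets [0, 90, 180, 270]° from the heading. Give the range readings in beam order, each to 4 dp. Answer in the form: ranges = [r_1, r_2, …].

beam 1: φ=0°, α=240°
  cosα=-0.5000 sinα=-0.8660 | (6,1) | tMaxX 0.7200 tMaxY 0.5889 | tΔX 2.0000 tΔY 1.1547
    t=0.5889 [y] (6,0) — stop
  → r_1 = 0.5889
beam 2: φ=90°, α=330°
  cosα=0.8660 sinα=-0.5000 | (6,1) | tMaxX 0.7390 tMaxY 1.0200 | tΔX 1.1547 tΔY 2.0000
    t=0.7390 [x] (7,1)
    t=1.0200 [y] (7,0) — stop
  → r_2 = 1.0200
beam 3: φ=180°, α=60°
  cosα=0.5000 sinα=0.8660 | (6,1) | tMaxX 1.2800 tMaxY 0.5658 | tΔX 2.0000 tΔY 1.1547
    t=0.5658 [y] (6,2)
    t=1.2800 [x] (7,2)
    t=1.7205 [y] (7,3)
    t=2.8752 [y] (7,4)
    t=3.2800 [x] (8,4)
    t=4.0299 [y] (8,5)
    t=5.1846 [y] (8,6) — stop
  → r_3 = 5.1846
beam 4: φ=270°, α=150°
  cosα=-0.8660 sinα=0.5000 | (6,1) | tMaxX 0.4157 tMaxY 0.9800 | tΔX 1.1547 tΔY 2.0000
    t=0.4157 [x] (5,1)
    t=0.9800 [y] (5,2) — stop
  → r_4 = 0.9800

ranges = [0.5889, 1.0200, 5.1846, 0.9800]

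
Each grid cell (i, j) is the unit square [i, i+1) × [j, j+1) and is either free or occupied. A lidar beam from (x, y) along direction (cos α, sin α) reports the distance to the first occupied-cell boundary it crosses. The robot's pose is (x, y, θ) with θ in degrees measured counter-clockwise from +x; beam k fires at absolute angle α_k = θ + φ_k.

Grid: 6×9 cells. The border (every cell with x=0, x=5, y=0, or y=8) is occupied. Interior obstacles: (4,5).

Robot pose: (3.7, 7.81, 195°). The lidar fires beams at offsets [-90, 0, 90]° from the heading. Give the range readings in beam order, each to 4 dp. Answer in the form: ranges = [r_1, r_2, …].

ranges = [0.1967, 2.7952, 1.8738]

beam 1: φ=-90°, α=105°
  cosα=-0.2588 sinα=0.9659 | (3,7) | tMaxX 2.7046 tMaxY 0.1967 | tΔX 3.8637 tΔY 1.0353
    t=0.1967 [y] (3,8) — stop
  → r_1 = 0.1967
beam 2: φ=0°, α=195°
  cosα=-0.9659 sinα=-0.2588 | (3,7) | tMaxX 0.7247 tMaxY 3.1296 | tΔX 1.0353 tΔY 3.8637
    t=0.7247 [x] (2,7)
    t=1.7600 [x] (1,7)
    t=2.7952 [x] (0,7) — stop
  → r_2 = 2.7952
beam 3: φ=90°, α=285°
  cosα=0.2588 sinα=-0.9659 | (3,7) | tMaxX 1.1591 tMaxY 0.8386 | tΔX 3.8637 tΔY 1.0353
    t=0.8386 [y] (3,6)
    t=1.1591 [x] (4,6)
    t=1.8738 [y] (4,5) — stop
  → r_3 = 1.8738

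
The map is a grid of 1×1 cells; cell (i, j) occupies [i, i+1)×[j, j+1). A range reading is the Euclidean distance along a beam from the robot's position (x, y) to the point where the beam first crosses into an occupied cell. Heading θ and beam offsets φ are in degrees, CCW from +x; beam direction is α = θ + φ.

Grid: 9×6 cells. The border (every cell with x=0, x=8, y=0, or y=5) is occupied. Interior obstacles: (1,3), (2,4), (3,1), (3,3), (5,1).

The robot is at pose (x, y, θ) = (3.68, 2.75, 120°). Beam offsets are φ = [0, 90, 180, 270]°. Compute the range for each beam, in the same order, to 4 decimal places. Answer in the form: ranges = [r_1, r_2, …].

beam 1: φ=0°, α=120°
  dir = (cos 120°, sin 120°) = (-0.5000, 0.8660); from cell (3,2)
  next x-line at t=1.3600, next y-line at t=0.2887; Δt_x=2.0000, Δt_y=1.1547
    y: enter (3,3) at t=0.2887 ← occupied
  → r_1 = 0.2887
beam 2: φ=90°, α=210°
  dir = (cos 210°, sin 210°) = (-0.8660, -0.5000); from cell (3,2)
  next x-line at t=0.7852, next y-line at t=1.5000; Δt_x=1.1547, Δt_y=2.0000
    x: enter (2,2) at t=0.7852
    y: enter (2,1) at t=1.5000
    x: enter (1,1) at t=1.9399
    x: enter (0,1) at t=3.0946 ← occupied
  → r_2 = 3.0946
beam 3: φ=180°, α=300°
  dir = (cos 300°, sin 300°) = (0.5000, -0.8660); from cell (3,2)
  next x-line at t=0.6400, next y-line at t=0.8660; Δt_x=2.0000, Δt_y=1.1547
    x: enter (4,2) at t=0.6400
    y: enter (4,1) at t=0.8660
    y: enter (4,0) at t=2.0207 ← occupied
  → r_3 = 2.0207
beam 4: φ=270°, α=30°
  dir = (cos 30°, sin 30°) = (0.8660, 0.5000); from cell (3,2)
  next x-line at t=0.3695, next y-line at t=0.5000; Δt_x=1.1547, Δt_y=2.0000
    x: enter (4,2) at t=0.3695
    y: enter (4,3) at t=0.5000
    x: enter (5,3) at t=1.5242
    y: enter (5,4) at t=2.5000
    x: enter (6,4) at t=2.6789
    x: enter (7,4) at t=3.8336
    y: enter (7,5) at t=4.5000 ← occupied
  → r_4 = 4.5000

ranges = [0.2887, 3.0946, 2.0207, 4.5000]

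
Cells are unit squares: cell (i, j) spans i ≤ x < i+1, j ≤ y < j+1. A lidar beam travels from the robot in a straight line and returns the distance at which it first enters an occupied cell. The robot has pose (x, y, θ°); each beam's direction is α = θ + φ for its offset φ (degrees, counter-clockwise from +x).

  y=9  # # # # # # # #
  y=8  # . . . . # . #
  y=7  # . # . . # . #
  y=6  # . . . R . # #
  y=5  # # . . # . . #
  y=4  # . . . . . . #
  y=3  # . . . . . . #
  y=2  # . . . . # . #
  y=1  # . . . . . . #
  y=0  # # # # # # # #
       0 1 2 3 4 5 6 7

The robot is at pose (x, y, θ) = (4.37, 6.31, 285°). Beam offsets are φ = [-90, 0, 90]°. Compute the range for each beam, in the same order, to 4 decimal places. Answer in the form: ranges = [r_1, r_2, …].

ranges = [2.4536, 0.3209, 1.6875]

beam 1: φ=-90°, α=195°
  cosα=-0.9659 sinα=-0.2588 | (4,6) | tMaxX 0.3831 tMaxY 1.1977 | tΔX 1.0353 tΔY 3.8637
    t=0.3831 [x] (3,6)
    t=1.1977 [y] (3,5)
    t=1.4183 [x] (2,5)
    t=2.4536 [x] (1,5) — stop
  → r_1 = 2.4536
beam 2: φ=0°, α=285°
  cosα=0.2588 sinα=-0.9659 | (4,6) | tMaxX 2.4341 tMaxY 0.3209 | tΔX 3.8637 tΔY 1.0353
    t=0.3209 [y] (4,5) — stop
  → r_2 = 0.3209
beam 3: φ=90°, α=15°
  cosα=0.9659 sinα=0.2588 | (4,6) | tMaxX 0.6522 tMaxY 2.6660 | tΔX 1.0353 tΔY 3.8637
    t=0.6522 [x] (5,6)
    t=1.6875 [x] (6,6) — stop
  → r_3 = 1.6875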